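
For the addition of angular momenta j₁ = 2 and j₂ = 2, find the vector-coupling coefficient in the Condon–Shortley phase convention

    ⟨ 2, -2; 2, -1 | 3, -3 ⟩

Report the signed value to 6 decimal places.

j₁+j₂−J=1  J+j₁−j₂=3  J−j₁+j₂=3  j₁+j₂+J+1=8
(j₁±m₁, j₂±m₂, J±M) = (0,4,1,3,0,6)
P² = 648
sum k=1..1:
  [1] −1/36 = -1/36
S = -1/36
C² = P²·S² = 1/2 ; C = -0.707107

−√(1/2) ≈ -0.707107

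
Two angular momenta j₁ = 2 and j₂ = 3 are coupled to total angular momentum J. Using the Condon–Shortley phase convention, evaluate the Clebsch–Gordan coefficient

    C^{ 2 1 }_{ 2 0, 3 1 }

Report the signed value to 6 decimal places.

√[5·3!1!3!/8! · 2!2!4!2!3!1!] = √(36/7)
  +(−1)^1/∏(1,2,1,3,0,0)! = -1/12  (running -1/12)
  +(−1)^2/∏(2,1,0,2,1,1)! = 1/4  (running 1/6)
⟨..|..⟩ = √(36/7)·(1/6) = +0.377964

+0.377964  (= +√(1/7))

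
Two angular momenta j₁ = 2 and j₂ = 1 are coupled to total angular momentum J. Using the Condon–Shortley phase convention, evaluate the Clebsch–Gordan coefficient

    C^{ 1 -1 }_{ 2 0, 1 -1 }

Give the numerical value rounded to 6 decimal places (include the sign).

+0.316228  (= +√(1/10))

√[3·2!2!0!/5! · 2!2!0!2!0!2!] = √(8/5)
  +(−1)^0/∏(0,2,2,0,0,0)! = 1/4  (running 1/4)
⟨..|..⟩ = √(8/5)·(1/4) = +0.316228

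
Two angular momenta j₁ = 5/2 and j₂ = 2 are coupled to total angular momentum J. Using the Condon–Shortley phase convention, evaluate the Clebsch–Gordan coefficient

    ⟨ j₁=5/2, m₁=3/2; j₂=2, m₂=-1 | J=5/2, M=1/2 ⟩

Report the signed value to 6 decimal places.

+√(6/35) ≈ +0.414039

√[6·2!3!2!/8! · 4!1!1!3!3!2!] = √(216/35)
  +(−1)^0/∏(0,2,1,1,2,1)! = 1/4  (running 1/4)
  +(−1)^1/∏(1,1,0,0,3,2)! = -1/12  (running 1/6)
⟨..|..⟩ = √(216/35)·(1/6) = +0.414039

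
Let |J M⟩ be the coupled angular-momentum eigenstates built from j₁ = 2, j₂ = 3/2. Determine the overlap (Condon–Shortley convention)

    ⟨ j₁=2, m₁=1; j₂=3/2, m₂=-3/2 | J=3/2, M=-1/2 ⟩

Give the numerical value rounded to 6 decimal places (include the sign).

+√(2/5) = +0.632456

j₁+j₂−J=2  J+j₁−j₂=2  J−j₁+j₂=1  j₁+j₂+J+1=6
(j₁±m₁, j₂±m₂, J±M) = (3,1,0,3,1,2)
P² = 8/5
sum k=0..0:
  [0] +1/2 = 1/2
S = 1/2
C² = P²·S² = 2/5 ; C = +0.632456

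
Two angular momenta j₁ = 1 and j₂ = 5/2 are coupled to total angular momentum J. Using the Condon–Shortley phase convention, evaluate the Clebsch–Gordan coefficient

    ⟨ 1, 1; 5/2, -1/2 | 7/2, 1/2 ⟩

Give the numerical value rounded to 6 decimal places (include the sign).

+0.534522  (= +√(2/7))

√[8·0!2!5!/8! · 2!0!2!3!4!3!] = √(1152/7)
  +(−1)^0/∏(0,0,0,2,2,3)! = 1/24  (running 1/24)
⟨..|..⟩ = √(1152/7)·(1/24) = +0.534522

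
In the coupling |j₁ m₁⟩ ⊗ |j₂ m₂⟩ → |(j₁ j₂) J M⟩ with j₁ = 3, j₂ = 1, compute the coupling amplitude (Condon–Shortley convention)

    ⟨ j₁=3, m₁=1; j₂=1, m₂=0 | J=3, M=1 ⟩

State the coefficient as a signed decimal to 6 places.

triangle: 1!×5!×1!/8! = 120/40320
(j±m)!: 4!×2!×1!×1!×4!×2! = 2304
prefactor² = (2J+1)×Δ×N² = 48
  k=0: +1/(0!×1!×2!×1!×3!×0!) = 1/12
  k=1: −1/(1!×0!×1!×0!×4!×1!) = -1/24
Σ = 1/24  ⇒  CG² = 48×1/24² = 1/12
CG = +√(1/12) = +0.288675

+√(1/12) = +0.288675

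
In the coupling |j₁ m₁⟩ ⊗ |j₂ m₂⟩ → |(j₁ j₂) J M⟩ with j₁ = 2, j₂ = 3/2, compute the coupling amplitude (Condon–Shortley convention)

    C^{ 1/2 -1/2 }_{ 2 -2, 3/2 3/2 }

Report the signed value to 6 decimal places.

−√(2/5) ≈ -0.632456

√[2·3!1!0!/5! · 0!4!3!0!0!1!] = √(72/5)
  +(−1)^3/∏(3,0,1,0,0,0)! = -1/6  (running -1/6)
⟨..|..⟩ = √(72/5)·(-1/6) = -0.632456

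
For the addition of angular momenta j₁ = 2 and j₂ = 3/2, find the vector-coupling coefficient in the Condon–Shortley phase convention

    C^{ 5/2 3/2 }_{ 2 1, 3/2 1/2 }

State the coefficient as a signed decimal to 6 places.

+0.169031

triangle: 1!×3!×2!/7! = 12/5040
(j±m)!: 3!×1!×2!×1!×4!×1! = 288
prefactor² = (2J+1)×Δ×N² = 144/35
  k=0: +1/(0!×1!×1!×2!×2!×0!) = 1/4
  k=1: −1/(1!×0!×0!×1!×3!×1!) = -1/6
Σ = 1/12  ⇒  CG² = 144/35×1/12² = 1/35
CG = +√(1/35) = +0.169031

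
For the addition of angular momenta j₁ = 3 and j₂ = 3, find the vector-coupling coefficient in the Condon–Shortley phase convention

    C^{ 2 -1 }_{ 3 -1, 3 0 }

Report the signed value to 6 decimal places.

√[5·4!2!2!/9! · 2!4!3!3!1!3!] = √(96/7)
  +(−1)^2/∏(2,2,2,1,0,1)! = 1/8  (running 1/8)
  +(−1)^3/∏(3,1,1,0,1,2)! = -1/12  (running 1/24)
⟨..|..⟩ = √(96/7)·(1/24) = +0.154303

+0.154303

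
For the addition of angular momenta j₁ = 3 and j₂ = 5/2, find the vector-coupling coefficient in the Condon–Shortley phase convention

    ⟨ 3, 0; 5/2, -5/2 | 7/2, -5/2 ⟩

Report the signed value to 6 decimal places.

√[8·2!4!3!/10! · 3!3!0!5!1!6!] = √(13824/7)
  +(−1)^0/∏(0,2,3,0,1,3)! = 1/72  (running 1/72)
⟨..|..⟩ = √(13824/7)·(1/72) = +0.617213

+√(8/21) = +0.617213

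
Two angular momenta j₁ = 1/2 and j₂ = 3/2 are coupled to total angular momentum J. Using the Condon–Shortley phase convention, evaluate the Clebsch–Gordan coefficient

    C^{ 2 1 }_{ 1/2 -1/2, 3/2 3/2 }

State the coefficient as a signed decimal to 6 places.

+√(1/4) = +0.500000

j₁+j₂−J=0  J+j₁−j₂=1  J−j₁+j₂=3  j₁+j₂+J+1=5
(j₁±m₁, j₂±m₂, J±M) = (0,1,3,0,3,1)
P² = 9
sum k=0..0:
  [0] +1/6 = 1/6
S = 1/6
C² = P²·S² = 1/4 ; C = +0.500000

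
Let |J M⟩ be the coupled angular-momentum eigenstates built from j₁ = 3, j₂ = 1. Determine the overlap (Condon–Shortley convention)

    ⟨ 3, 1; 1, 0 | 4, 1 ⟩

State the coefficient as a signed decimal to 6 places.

triangle: 0!×6!×2!/9! = 1440/362880
(j±m)!: 4!×2!×1!×1!×5!×3! = 34560
prefactor² = (2J+1)×Δ×N² = 8640/7
  k=0: +1/(0!×0!×2!×1!×4!×1!) = 1/48
Σ = 1/48  ⇒  CG² = 8640/7×1/48² = 15/28
CG = +√(15/28) = +0.731925

+√(15/28) ≈ +0.731925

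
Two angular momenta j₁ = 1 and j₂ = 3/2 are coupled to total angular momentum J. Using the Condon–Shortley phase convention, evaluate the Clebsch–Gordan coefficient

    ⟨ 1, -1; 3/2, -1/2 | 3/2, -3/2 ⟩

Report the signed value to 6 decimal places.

-0.632456  (= −√(2/5))

√[4·1!1!2!/5! · 0!2!1!2!0!3!] = √(8/5)
  +(−1)^1/∏(1,0,1,0,0,2)! = -1/2  (running -1/2)
⟨..|..⟩ = √(8/5)·(-1/2) = -0.632456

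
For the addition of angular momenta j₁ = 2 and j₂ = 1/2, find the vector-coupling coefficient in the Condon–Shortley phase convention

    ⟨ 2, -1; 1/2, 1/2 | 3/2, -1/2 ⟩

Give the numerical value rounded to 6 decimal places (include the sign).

-0.774597

j₁+j₂−J=1  J+j₁−j₂=3  J−j₁+j₂=0  j₁+j₂+J+1=5
(j₁±m₁, j₂±m₂, J±M) = (1,3,1,0,1,2)
P² = 12/5
sum k=1..1:
  [1] −1/2 = -1/2
S = -1/2
C² = P²·S² = 3/5 ; C = -0.774597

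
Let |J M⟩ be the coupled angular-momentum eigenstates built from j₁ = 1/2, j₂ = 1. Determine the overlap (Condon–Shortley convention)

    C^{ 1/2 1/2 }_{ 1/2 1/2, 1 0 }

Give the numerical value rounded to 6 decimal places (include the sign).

j₁+j₂−J=1  J+j₁−j₂=0  J−j₁+j₂=1  j₁+j₂+J+1=3
(j₁±m₁, j₂±m₂, J±M) = (1,0,1,1,1,0)
P² = 1/3
sum k=0..0:
  [0] +1/1 = 1
S = 1
C² = P²·S² = 1/3 ; C = +0.577350

+0.577350  (= +√(1/3))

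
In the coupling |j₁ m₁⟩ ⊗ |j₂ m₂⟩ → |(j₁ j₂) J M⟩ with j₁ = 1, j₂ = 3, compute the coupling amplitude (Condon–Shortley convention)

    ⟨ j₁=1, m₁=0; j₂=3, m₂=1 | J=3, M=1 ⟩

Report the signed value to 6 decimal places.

−√(1/12) = -0.288675

√[7·1!1!5!/8! · 1!1!4!2!4!2!] = √(48)
  +(−1)^0/∏(0,1,1,4,0,1)! = 1/24  (running 1/24)
  +(−1)^1/∏(1,0,0,3,1,2)! = -1/12  (running -1/24)
⟨..|..⟩ = √(48)·(-1/24) = -0.288675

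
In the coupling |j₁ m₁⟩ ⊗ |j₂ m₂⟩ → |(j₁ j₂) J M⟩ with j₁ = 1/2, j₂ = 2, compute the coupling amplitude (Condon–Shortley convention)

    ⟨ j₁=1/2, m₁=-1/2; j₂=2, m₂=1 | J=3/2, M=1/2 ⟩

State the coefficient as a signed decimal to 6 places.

−√(3/5) ≈ -0.774597

triangle: 1!×0!×3!/5! = 6/120
(j±m)!: 0!×1!×3!×1!×2!×1! = 12
prefactor² = (2J+1)×Δ×N² = 12/5
  k=1: −1/(1!×0!×0!×2!×0!×1!) = -1/2
Σ = -1/2  ⇒  CG² = 12/5×(-1/2)² = 3/5
CG = −√(3/5) = -0.774597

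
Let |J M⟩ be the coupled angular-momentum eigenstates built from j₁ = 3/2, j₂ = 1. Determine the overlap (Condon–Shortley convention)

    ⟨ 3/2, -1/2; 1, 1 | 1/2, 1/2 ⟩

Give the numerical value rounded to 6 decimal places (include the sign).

triangle: 2!*1!*0!/4! = 2/24
(j±m)!: 1!*2!*2!*0!*1!*0! = 4
prefactor² = (2J+1)*Δ*N² = 2/3
  k=2: +1/(2!*0!*0!*0!*1!*0!) = 1/2
Σ = 1/2  ⇒  CG² = 2/3*1/2² = 1/6
CG = +√(1/6) = +0.408248

+√(1/6) ≈ +0.408248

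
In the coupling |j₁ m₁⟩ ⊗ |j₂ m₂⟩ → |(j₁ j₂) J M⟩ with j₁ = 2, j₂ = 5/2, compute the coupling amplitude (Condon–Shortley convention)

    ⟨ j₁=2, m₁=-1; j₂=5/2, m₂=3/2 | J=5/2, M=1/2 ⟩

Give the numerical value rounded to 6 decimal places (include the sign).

√[6·2!2!3!/8! · 1!3!4!1!3!2!] = √(216/35)
  +(−1)^1/∏(1,1,2,3,0,0)! = -1/12  (running -1/12)
  +(−1)^2/∏(2,0,1,2,1,1)! = 1/4  (running 1/6)
⟨..|..⟩ = √(216/35)·(1/6) = +0.414039

+√(6/35) ≈ +0.414039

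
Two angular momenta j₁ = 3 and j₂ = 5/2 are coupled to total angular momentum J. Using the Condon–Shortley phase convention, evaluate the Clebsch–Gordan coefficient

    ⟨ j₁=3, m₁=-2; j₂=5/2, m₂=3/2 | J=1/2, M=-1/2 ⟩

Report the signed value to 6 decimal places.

+√(5/21) = +0.487950

j₁+j₂−J=5  J+j₁−j₂=1  J−j₁+j₂=0  j₁+j₂+J+1=7
(j₁±m₁, j₂±m₂, J±M) = (1,5,4,1,0,1)
P² = 960/7
sum k=4..4:
  [4] +1/24 = 1/24
S = 1/24
C² = P²·S² = 5/21 ; C = +0.487950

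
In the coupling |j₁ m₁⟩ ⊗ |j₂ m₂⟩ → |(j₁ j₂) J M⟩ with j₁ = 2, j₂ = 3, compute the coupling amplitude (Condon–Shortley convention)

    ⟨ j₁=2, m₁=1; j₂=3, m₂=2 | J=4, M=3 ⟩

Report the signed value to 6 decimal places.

triangle: 1!*3!*5!/10! = 720/3628800
(j±m)!: 3!*1!*5!*1!*7!*1! = 3628800
prefactor² = (2J+1)*Δ*N² = 6480
  k=0: +1/(0!*1!*1!*5!*2!*0!) = 1/240
  k=1: −1/(1!*0!*0!*4!*3!*1!) = -1/144
Σ = -1/360  ⇒  CG² = 6480*(-1/360)² = 1/20
CG = −√(1/20) = -0.223607

-0.223607  (= −√(1/20))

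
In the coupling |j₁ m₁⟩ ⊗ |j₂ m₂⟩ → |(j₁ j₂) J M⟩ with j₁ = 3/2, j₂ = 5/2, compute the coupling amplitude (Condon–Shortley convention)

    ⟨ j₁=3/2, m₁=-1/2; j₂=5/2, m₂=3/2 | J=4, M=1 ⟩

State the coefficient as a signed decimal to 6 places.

+√(15/56) ≈ +0.517549

triangle: 0!*3!*5!/9! = 720/362880
(j±m)!: 1!*2!*4!*1!*5!*3! = 34560
prefactor² = (2J+1)*Δ*N² = 4320/7
  k=0: +1/(0!*0!*2!*4!*1!*1!) = 1/48
Σ = 1/48  ⇒  CG² = 4320/7*1/48² = 15/56
CG = +√(15/56) = +0.517549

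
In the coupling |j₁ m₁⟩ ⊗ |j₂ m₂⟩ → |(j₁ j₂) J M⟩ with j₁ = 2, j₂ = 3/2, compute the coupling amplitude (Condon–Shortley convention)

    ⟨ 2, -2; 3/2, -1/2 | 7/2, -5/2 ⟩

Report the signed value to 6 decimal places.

triangle: 0!*4!*3!/8! = 144/40320
(j±m)!: 0!*4!*1!*2!*1!*6! = 34560
prefactor² = (2J+1)*Δ*N² = 6912/7
  k=0: +1/(0!*0!*4!*1!*0!*2!) = 1/48
Σ = 1/48  ⇒  CG² = 6912/7*1/48² = 3/7
CG = +√(3/7) = +0.654654

+√(3/7) ≈ +0.654654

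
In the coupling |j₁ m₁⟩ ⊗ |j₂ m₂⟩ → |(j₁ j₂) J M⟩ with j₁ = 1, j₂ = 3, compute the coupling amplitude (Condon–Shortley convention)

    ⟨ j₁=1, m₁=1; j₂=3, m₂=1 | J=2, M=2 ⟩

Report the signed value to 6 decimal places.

√[5·2!0!4!/7! · 2!0!4!2!4!0!] = √(768/7)
  +(−1)^0/∏(0,2,0,4,0,0)! = 1/48  (running 1/48)
⟨..|..⟩ = √(768/7)·(1/48) = +0.218218

+√(1/21) ≈ +0.218218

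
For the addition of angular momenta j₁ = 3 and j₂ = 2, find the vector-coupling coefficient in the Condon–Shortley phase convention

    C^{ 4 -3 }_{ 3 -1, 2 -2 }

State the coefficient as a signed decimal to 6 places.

+0.707107

j₁+j₂−J=1  J+j₁−j₂=5  J−j₁+j₂=3  j₁+j₂+J+1=10
(j₁±m₁, j₂±m₂, J±M) = (2,4,0,4,1,7)
P² = 10368
sum k=0..0:
  [0] +1/144 = 1/144
S = 1/144
C² = P²·S² = 1/2 ; C = +0.707107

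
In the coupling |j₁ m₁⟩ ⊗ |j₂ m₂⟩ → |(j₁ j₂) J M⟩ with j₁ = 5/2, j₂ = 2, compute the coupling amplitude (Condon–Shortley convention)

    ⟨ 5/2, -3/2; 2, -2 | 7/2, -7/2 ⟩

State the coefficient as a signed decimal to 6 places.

+√(4/9) = +0.666667

j₁+j₂−J=1  J+j₁−j₂=4  J−j₁+j₂=3  j₁+j₂+J+1=9
(j₁±m₁, j₂±m₂, J±M) = (1,4,0,4,0,7)
P² = 9216
sum k=0..0:
  [0] +1/144 = 1/144
S = 1/144
C² = P²·S² = 4/9 ; C = +0.666667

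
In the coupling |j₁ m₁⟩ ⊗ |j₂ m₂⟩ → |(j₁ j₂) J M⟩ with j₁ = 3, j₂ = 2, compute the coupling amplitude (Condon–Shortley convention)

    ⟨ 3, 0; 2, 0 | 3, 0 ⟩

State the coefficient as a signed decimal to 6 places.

−√(4/15) ≈ -0.516398

triangle: 2!·4!·2!/9! = 96/362880
(j±m)!: 3!·3!·2!·2!·3!·3! = 5184
prefactor² = (2J+1)·Δ·N² = 48/5
  k=0: +1/(0!·2!·3!·2!·1!·0!) = 1/24
  k=1: −1/(1!·1!·2!·1!·2!·1!) = -1/4
  k=2: +1/(2!·0!·1!·0!·3!·2!) = 1/24
Σ = -1/6  ⇒  CG² = 48/5·(-1/6)² = 4/15
CG = −√(4/15) = -0.516398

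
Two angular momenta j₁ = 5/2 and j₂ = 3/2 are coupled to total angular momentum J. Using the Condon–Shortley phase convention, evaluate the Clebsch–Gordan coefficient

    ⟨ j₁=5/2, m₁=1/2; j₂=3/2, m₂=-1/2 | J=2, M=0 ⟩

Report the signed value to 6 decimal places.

−√(1/14) = -0.267261

triangle: 2!*3!*1!/7! = 12/5040
(j±m)!: 3!*2!*1!*2!*2!*2! = 96
prefactor² = (2J+1)*Δ*N² = 8/7
  k=0: +1/(0!*2!*2!*1!*1!*0!) = 1/4
  k=1: −1/(1!*1!*1!*0!*2!*1!) = -1/2
Σ = -1/4  ⇒  CG² = 8/7*(-1/4)² = 1/14
CG = −√(1/14) = -0.267261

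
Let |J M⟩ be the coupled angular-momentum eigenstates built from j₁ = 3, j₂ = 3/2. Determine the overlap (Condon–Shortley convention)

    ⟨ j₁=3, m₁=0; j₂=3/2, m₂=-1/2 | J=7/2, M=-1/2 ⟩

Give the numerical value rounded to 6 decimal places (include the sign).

+√(2/21) ≈ +0.308607

triangle: 1!×5!×2!/9! = 240/362880
(j±m)!: 3!×3!×1!×2!×3!×4! = 10368
prefactor² = (2J+1)×Δ×N² = 384/7
  k=0: +1/(0!×1!×3!×1!×2!×1!) = 1/12
  k=1: −1/(1!×0!×2!×0!×3!×2!) = -1/24
Σ = 1/24  ⇒  CG² = 384/7×1/24² = 2/21
CG = +√(2/21) = +0.308607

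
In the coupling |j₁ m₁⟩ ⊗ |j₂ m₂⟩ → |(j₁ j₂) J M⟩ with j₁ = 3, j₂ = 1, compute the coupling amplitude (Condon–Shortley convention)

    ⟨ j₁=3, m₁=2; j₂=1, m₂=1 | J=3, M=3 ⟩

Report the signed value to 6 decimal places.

√[7·1!5!1!/8! · 5!1!2!0!6!0!] = √(3600)
  +(−1)^1/∏(1,0,0,1,5,0)! = -1/120  (running -1/120)
⟨..|..⟩ = √(3600)·(-1/120) = -0.500000

−√(1/4) ≈ -0.500000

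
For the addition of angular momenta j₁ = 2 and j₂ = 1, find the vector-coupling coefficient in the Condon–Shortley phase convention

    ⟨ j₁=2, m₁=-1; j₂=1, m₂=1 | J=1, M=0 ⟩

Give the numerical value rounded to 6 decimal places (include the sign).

√[3·2!2!0!/5! · 1!3!2!0!1!1!] = √(6/5)
  +(−1)^2/∏(2,0,1,0,1,0)! = 1/2  (running 1/2)
⟨..|..⟩ = √(6/5)·(1/2) = +0.547723

+0.547723  (= +√(3/10))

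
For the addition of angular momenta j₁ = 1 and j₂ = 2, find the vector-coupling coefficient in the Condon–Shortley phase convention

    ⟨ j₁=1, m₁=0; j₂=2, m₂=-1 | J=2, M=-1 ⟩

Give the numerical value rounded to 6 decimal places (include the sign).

√[5·1!1!3!/6! · 1!1!1!3!1!3!] = √(3/2)
  +(−1)^0/∏(0,1,1,1,0,2)! = 1/2  (running 1/2)
  +(−1)^1/∏(1,0,0,0,1,3)! = -1/6  (running 1/3)
⟨..|..⟩ = √(3/2)·(1/3) = +0.408248

+√(1/6) = +0.408248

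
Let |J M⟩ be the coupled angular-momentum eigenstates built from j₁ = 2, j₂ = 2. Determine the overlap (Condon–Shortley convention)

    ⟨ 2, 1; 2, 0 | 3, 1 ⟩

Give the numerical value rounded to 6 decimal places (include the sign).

j₁+j₂−J=1  J+j₁−j₂=3  J−j₁+j₂=3  j₁+j₂+J+1=8
(j₁±m₁, j₂±m₂, J±M) = (3,1,2,2,4,2)
P² = 36/5
sum k=0..1:
  [0] +1/4 = 1/4
  [1] −1/12 = -1/12
S = 1/6
C² = P²·S² = 1/5 ; C = +0.447214

+0.447214  (= +√(1/5))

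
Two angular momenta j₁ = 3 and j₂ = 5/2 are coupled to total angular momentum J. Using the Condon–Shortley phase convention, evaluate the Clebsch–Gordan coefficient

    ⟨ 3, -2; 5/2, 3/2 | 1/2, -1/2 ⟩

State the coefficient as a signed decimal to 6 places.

√[2·5!1!0!/7! · 1!5!4!1!0!1!] = √(960/7)
  +(−1)^4/∏(4,1,1,0,0,0)! = 1/24  (running 1/24)
⟨..|..⟩ = √(960/7)·(1/24) = +0.487950

+√(5/21) = +0.487950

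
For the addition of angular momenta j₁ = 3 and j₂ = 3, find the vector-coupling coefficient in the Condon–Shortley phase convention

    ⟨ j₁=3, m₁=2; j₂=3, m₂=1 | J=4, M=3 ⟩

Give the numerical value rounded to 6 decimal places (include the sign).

triangle: 2!*4!*4!/11! = 1152/39916800
(j±m)!: 5!*1!*4!*2!*7!*1! = 29030400
prefactor² = (2J+1)*Δ*N² = 82944/11
  k=0: +1/(0!*2!*1!*4!*3!*0!) = 1/288
  k=1: −1/(1!*1!*0!*3!*4!*1!) = -1/144
Σ = -1/288  ⇒  CG² = 82944/11*(-1/288)² = 1/11
CG = −√(1/11) = -0.301511

-0.301511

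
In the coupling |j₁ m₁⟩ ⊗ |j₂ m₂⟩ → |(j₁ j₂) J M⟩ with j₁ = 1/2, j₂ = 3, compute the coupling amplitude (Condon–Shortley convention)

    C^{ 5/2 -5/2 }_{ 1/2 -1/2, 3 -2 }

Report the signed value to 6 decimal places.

j₁+j₂−J=1  J+j₁−j₂=0  J−j₁+j₂=5  j₁+j₂+J+1=7
(j₁±m₁, j₂±m₂, J±M) = (0,1,1,5,0,5)
P² = 14400/7
sum k=1..1:
  [1] −1/120 = -1/120
S = -1/120
C² = P²·S² = 1/7 ; C = -0.377964

−√(1/7) = -0.377964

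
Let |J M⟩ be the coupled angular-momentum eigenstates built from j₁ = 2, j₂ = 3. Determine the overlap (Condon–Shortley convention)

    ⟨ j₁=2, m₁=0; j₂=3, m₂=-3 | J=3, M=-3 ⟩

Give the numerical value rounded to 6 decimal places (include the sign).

j₁+j₂−J=2  J+j₁−j₂=2  J−j₁+j₂=4  j₁+j₂+J+1=9
(j₁±m₁, j₂±m₂, J±M) = (2,2,0,6,0,6)
P² = 3840
sum k=0..0:
  [0] +1/96 = 1/96
S = 1/96
C² = P²·S² = 5/12 ; C = +0.645497

+√(5/12) ≈ +0.645497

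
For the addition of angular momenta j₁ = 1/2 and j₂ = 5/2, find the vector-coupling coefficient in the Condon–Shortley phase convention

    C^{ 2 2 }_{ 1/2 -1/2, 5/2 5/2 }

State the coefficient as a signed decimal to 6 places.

√[5·1!0!4!/6! · 0!1!5!0!4!0!] = √(480)
  +(−1)^1/∏(1,0,0,4,0,0)! = -1/24  (running -1/24)
⟨..|..⟩ = √(480)·(-1/24) = -0.912871

-0.912871  (= −√(5/6))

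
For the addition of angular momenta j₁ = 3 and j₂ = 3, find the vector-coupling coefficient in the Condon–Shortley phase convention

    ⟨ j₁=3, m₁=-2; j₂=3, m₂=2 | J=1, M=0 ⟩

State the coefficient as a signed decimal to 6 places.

triangle: 5!*1!*1!/8! = 120/40320
(j±m)!: 1!*5!*5!*1!*1!*1! = 14400
prefactor² = (2J+1)*Δ*N² = 900/7
  k=4: +1/(4!*1!*1!*1!*0!*0!) = 1/24
  k=5: −1/(5!*0!*0!*0!*1!*1!) = -1/120
Σ = 1/30  ⇒  CG² = 900/7*1/30² = 1/7
CG = +√(1/7) = +0.377964

+0.377964  (= +√(1/7))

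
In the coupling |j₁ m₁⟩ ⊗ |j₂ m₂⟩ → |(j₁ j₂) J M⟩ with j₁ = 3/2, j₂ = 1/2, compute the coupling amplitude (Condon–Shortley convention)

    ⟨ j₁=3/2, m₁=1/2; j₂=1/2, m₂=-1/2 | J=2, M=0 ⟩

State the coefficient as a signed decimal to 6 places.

j₁+j₂−J=0  J+j₁−j₂=3  J−j₁+j₂=1  j₁+j₂+J+1=5
(j₁±m₁, j₂±m₂, J±M) = (2,1,0,1,2,2)
P² = 2
sum k=0..0:
  [0] +1/2 = 1/2
S = 1/2
C² = P²·S² = 1/2 ; C = +0.707107

+√(1/2) = +0.707107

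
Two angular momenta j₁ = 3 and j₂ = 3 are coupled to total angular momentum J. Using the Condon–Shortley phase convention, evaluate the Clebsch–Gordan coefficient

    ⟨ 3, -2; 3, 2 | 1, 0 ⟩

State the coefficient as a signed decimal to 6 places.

+0.377964  (= +√(1/7))

triangle: 5!×1!×1!/8! = 120/40320
(j±m)!: 1!×5!×5!×1!×1!×1! = 14400
prefactor² = (2J+1)×Δ×N² = 900/7
  k=4: +1/(4!×1!×1!×1!×0!×0!) = 1/24
  k=5: −1/(5!×0!×0!×0!×1!×1!) = -1/120
Σ = 1/30  ⇒  CG² = 900/7×1/30² = 1/7
CG = +√(1/7) = +0.377964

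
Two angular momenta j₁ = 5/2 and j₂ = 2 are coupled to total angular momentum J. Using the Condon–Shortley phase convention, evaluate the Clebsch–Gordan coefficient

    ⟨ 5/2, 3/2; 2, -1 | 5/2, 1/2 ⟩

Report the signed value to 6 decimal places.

triangle: 2!·3!·2!/8! = 24/40320
(j±m)!: 4!·1!·1!·3!·3!·2! = 1728
prefactor² = (2J+1)·Δ·N² = 216/35
  k=0: +1/(0!·2!·1!·1!·2!·1!) = 1/4
  k=1: −1/(1!·1!·0!·0!·3!·2!) = -1/12
Σ = 1/6  ⇒  CG² = 216/35·1/6² = 6/35
CG = +√(6/35) = +0.414039

+0.414039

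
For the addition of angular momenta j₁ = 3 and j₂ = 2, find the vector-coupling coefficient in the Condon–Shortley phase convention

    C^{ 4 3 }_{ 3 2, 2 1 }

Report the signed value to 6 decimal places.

+√(1/20) ≈ +0.223607

triangle: 1!*5!*3!/10! = 720/3628800
(j±m)!: 5!*1!*3!*1!*7!*1! = 3628800
prefactor² = (2J+1)*Δ*N² = 6480
  k=0: +1/(0!*1!*1!*3!*4!*0!) = 1/144
  k=1: −1/(1!*0!*0!*2!*5!*1!) = -1/240
Σ = 1/360  ⇒  CG² = 6480*1/360² = 1/20
CG = +√(1/20) = +0.223607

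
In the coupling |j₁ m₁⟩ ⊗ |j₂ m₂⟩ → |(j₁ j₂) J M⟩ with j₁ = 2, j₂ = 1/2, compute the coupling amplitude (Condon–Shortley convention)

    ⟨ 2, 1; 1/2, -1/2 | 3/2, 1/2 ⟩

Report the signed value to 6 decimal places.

+0.774597  (= +√(3/5))

√[4·1!3!0!/5! · 3!1!0!1!2!1!] = √(12/5)
  +(−1)^0/∏(0,1,1,0,2,0)! = 1/2  (running 1/2)
⟨..|..⟩ = √(12/5)·(1/2) = +0.774597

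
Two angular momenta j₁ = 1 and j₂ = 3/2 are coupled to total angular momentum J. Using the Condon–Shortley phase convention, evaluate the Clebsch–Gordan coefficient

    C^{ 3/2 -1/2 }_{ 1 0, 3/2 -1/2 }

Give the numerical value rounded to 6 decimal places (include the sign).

√[4·1!1!2!/5! · 1!1!1!2!1!2!] = √(4/15)
  +(−1)^0/∏(0,1,1,1,0,1)! = 1  (running 1)
  +(−1)^1/∏(1,0,0,0,1,2)! = -1/2  (running 1/2)
⟨..|..⟩ = √(4/15)·(1/2) = +0.258199

+√(1/15) ≈ +0.258199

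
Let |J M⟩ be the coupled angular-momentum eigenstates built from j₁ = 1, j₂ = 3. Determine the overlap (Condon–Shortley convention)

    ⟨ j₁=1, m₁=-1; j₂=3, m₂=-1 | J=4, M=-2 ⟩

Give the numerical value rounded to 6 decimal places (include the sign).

+√(15/28) ≈ +0.731925

j₁+j₂−J=0  J+j₁−j₂=2  J−j₁+j₂=6  j₁+j₂+J+1=9
(j₁±m₁, j₂±m₂, J±M) = (0,2,2,4,2,6)
P² = 34560/7
sum k=0..0:
  [0] +1/96 = 1/96
S = 1/96
C² = P²·S² = 15/28 ; C = +0.731925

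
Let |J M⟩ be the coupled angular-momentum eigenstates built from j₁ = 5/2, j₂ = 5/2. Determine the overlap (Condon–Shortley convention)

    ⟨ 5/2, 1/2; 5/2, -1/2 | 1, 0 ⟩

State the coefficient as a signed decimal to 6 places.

+√(1/70) = +0.119523

j₁+j₂−J=4  J+j₁−j₂=1  J−j₁+j₂=1  j₁+j₂+J+1=7
(j₁±m₁, j₂±m₂, J±M) = (3,2,2,3,1,1)
P² = 72/35
sum k=1..2:
  [1] −1/6 = -1/6
  [2] +1/4 = 1/4
S = 1/12
C² = P²·S² = 1/70 ; C = +0.119523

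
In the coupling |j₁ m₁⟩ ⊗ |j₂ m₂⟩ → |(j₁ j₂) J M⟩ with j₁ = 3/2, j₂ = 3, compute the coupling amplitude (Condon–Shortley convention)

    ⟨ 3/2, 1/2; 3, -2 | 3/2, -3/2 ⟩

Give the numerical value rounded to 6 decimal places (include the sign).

−√(2/7) = -0.534522

√[4·3!0!3!/7! · 2!1!1!5!0!3!] = √(288/7)
  +(−1)^1/∏(1,2,0,0,0,3)! = -1/12  (running -1/12)
⟨..|..⟩ = √(288/7)·(-1/12) = -0.534522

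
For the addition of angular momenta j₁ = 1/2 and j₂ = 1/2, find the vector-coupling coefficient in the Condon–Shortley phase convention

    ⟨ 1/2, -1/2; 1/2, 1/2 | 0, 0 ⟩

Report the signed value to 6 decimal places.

j₁+j₂−J=1  J+j₁−j₂=0  J−j₁+j₂=0  j₁+j₂+J+1=2
(j₁±m₁, j₂±m₂, J±M) = (0,1,1,0,0,0)
P² = 1/2
sum k=1..1:
  [1] −1/1 = -1
S = -1
C² = P²·S² = 1/2 ; C = -0.707107

−√(1/2) = -0.707107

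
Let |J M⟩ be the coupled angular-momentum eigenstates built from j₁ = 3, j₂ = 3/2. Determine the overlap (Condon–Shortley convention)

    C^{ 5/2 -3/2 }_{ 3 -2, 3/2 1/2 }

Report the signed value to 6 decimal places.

+√(1/14) ≈ +0.267261

√[6·2!4!1!/8! · 1!5!2!1!1!4!] = √(288/7)
  +(−1)^1/∏(1,1,4,1,0,0)! = -1/24  (running -1/24)
  +(−1)^2/∏(2,0,3,0,1,1)! = 1/12  (running 1/24)
⟨..|..⟩ = √(288/7)·(1/24) = +0.267261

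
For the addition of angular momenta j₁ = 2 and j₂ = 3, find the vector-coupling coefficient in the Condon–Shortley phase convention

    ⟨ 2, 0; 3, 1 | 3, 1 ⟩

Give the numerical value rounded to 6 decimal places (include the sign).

-0.387298  (= −√(3/20))

triangle: 2!*2!*4!/9! = 96/362880
(j±m)!: 2!*2!*4!*2!*4!*2! = 9216
prefactor² = (2J+1)*Δ*N² = 256/15
  k=0: +1/(0!*2!*2!*4!*0!*0!) = 1/96
  k=1: −1/(1!*1!*1!*3!*1!*1!) = -1/6
  k=2: +1/(2!*0!*0!*2!*2!*2!) = 1/16
Σ = -3/32  ⇒  CG² = 256/15*(-3/32)² = 3/20
CG = −√(3/20) = -0.387298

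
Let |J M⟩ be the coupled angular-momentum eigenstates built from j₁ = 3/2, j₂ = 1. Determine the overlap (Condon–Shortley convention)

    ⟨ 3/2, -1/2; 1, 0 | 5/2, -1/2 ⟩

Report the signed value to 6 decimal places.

triangle: 0!·3!·2!/6! = 12/720
(j±m)!: 1!·2!·1!·1!·2!·3! = 24
prefactor² = (2J+1)·Δ·N² = 12/5
  k=0: +1/(0!·0!·2!·1!·1!·1!) = 1/2
Σ = 1/2  ⇒  CG² = 12/5·1/2² = 3/5
CG = +√(3/5) = +0.774597

+√(3/5) = +0.774597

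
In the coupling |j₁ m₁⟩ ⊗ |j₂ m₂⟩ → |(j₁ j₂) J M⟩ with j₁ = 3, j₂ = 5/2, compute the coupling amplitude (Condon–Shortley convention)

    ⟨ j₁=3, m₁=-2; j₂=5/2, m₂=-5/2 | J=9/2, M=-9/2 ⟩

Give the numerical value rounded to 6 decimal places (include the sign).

+√(5/11) ≈ +0.674200

√[10·1!5!4!/11! · 1!5!0!5!0!9!] = √(41472000/11)
  +(−1)^0/∏(0,1,5,0,0,4)! = 1/2880  (running 1/2880)
⟨..|..⟩ = √(41472000/11)·(1/2880) = +0.674200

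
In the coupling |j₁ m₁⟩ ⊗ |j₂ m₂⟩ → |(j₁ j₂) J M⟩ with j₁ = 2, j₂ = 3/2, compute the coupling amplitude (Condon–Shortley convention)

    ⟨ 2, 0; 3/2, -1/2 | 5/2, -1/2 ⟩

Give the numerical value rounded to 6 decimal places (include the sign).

j₁+j₂−J=1  J+j₁−j₂=3  J−j₁+j₂=2  j₁+j₂+J+1=7
(j₁±m₁, j₂±m₂, J±M) = (2,2,1,2,2,3)
P² = 48/35
sum k=0..1:
  [0] +1/2 = 1/2
  [1] −1/4 = -1/4
S = 1/4
C² = P²·S² = 3/35 ; C = +0.292770

+√(3/35) = +0.292770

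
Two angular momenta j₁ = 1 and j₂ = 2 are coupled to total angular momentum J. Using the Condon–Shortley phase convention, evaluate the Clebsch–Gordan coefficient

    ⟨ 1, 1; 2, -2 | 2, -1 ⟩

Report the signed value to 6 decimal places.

+0.577350

j₁+j₂−J=1  J+j₁−j₂=1  J−j₁+j₂=3  j₁+j₂+J+1=6
(j₁±m₁, j₂±m₂, J±M) = (2,0,0,4,1,3)
P² = 12
sum k=0..0:
  [0] +1/6 = 1/6
S = 1/6
C² = P²·S² = 1/3 ; C = +0.577350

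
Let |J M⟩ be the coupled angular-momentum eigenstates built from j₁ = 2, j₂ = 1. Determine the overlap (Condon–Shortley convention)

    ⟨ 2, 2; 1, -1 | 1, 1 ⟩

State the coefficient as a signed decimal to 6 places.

j₁+j₂−J=2  J+j₁−j₂=2  J−j₁+j₂=0  j₁+j₂+J+1=5
(j₁±m₁, j₂±m₂, J±M) = (4,0,0,2,2,0)
P² = 48/5
sum k=0..0:
  [0] +1/4 = 1/4
S = 1/4
C² = P²·S² = 3/5 ; C = +0.774597

+0.774597  (= +√(3/5))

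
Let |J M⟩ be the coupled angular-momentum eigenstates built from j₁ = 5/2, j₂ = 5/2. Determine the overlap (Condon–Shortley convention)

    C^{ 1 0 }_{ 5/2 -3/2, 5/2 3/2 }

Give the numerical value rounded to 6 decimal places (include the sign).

-0.358569

j₁+j₂−J=4  J+j₁−j₂=1  J−j₁+j₂=1  j₁+j₂+J+1=7
(j₁±m₁, j₂±m₂, J±M) = (1,4,4,1,1,1)
P² = 288/35
sum k=3..4:
  [3] −1/6 = -1/6
  [4] +1/24 = 1/24
S = -1/8
C² = P²·S² = 9/70 ; C = -0.358569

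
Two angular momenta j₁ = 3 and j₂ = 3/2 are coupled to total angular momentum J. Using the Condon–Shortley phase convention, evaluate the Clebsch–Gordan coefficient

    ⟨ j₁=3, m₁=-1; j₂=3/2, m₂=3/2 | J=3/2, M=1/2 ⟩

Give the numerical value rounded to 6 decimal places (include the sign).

−√(4/35) = -0.338062

triangle: 3!·3!·0!/7! = 36/5040
(j±m)!: 2!·4!·3!·0!·2!·1! = 576
prefactor² = (2J+1)·Δ·N² = 576/35
  k=3: −1/(3!·0!·1!·0!·2!·0!) = -1/12
Σ = -1/12  ⇒  CG² = 576/35·(-1/12)² = 4/35
CG = −√(4/35) = -0.338062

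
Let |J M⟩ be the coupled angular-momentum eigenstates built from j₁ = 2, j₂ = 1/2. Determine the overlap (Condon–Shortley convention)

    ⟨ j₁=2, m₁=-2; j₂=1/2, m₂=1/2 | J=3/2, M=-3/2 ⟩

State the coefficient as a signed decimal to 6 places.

√[4·1!3!0!/5! · 0!4!1!0!0!3!] = √(144/5)
  +(−1)^1/∏(1,0,3,0,0,0)! = -1/6  (running -1/6)
⟨..|..⟩ = √(144/5)·(-1/6) = -0.894427

-0.894427  (= −√(4/5))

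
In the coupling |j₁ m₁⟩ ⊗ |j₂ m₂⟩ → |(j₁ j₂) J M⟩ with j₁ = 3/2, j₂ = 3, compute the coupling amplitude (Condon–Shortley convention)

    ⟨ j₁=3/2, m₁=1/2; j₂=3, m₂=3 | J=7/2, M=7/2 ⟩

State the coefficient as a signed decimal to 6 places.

j₁+j₂−J=1  J+j₁−j₂=2  J−j₁+j₂=5  j₁+j₂+J+1=9
(j₁±m₁, j₂±m₂, J±M) = (2,1,6,0,7,0)
P² = 38400
sum k=1..1:
  [1] −1/240 = -1/240
S = -1/240
C² = P²·S² = 2/3 ; C = -0.816497

−√(2/3) = -0.816497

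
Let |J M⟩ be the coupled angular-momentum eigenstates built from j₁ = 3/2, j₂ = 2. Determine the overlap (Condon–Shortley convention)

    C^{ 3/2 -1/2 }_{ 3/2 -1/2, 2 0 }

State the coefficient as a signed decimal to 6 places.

−√(1/5) ≈ -0.447214

√[4·2!1!2!/6! · 1!2!2!2!1!2!] = √(16/45)
  +(−1)^1/∏(1,1,1,1,0,1)! = -1  (running -1)
  +(−1)^2/∏(2,0,0,0,1,2)! = 1/4  (running -3/4)
⟨..|..⟩ = √(16/45)·(-3/4) = -0.447214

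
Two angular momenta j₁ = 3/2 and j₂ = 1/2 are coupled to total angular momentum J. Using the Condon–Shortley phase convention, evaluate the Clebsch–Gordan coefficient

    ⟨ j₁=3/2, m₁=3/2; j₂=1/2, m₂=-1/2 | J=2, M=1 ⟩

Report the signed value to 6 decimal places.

+0.500000

triangle: 0!·3!·1!/5! = 6/120
(j±m)!: 3!·0!·0!·1!·3!·1! = 36
prefactor² = (2J+1)·Δ·N² = 9
  k=0: +1/(0!·0!·0!·0!·3!·1!) = 1/6
Σ = 1/6  ⇒  CG² = 9·1/6² = 1/4
CG = +√(1/4) = +0.500000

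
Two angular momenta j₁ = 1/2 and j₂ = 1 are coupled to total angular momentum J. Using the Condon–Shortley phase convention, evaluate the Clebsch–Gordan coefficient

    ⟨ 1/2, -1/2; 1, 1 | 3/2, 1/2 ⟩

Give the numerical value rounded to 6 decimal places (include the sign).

+0.577350  (= +√(1/3))

j₁+j₂−J=0  J+j₁−j₂=1  J−j₁+j₂=2  j₁+j₂+J+1=4
(j₁±m₁, j₂±m₂, J±M) = (0,1,2,0,2,1)
P² = 4/3
sum k=0..0:
  [0] +1/2 = 1/2
S = 1/2
C² = P²·S² = 1/3 ; C = +0.577350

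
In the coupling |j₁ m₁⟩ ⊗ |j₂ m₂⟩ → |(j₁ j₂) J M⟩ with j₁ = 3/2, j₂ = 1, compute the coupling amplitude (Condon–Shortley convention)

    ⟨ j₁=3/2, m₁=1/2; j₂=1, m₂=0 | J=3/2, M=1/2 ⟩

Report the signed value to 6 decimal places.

triangle: 1!×2!×1!/5! = 2/120
(j±m)!: 2!×1!×1!×1!×2!×1! = 4
prefactor² = (2J+1)×Δ×N² = 4/15
  k=0: +1/(0!×1!×1!×1!×1!×0!) = 1
  k=1: −1/(1!×0!×0!×0!×2!×1!) = -1/2
Σ = 1/2  ⇒  CG² = 4/15×1/2² = 1/15
CG = +√(1/15) = +0.258199

+0.258199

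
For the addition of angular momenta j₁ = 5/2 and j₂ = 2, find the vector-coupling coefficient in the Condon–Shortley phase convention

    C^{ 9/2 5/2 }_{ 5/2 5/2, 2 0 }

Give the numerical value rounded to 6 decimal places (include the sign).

j₁+j₂−J=0  J+j₁−j₂=5  J−j₁+j₂=4  j₁+j₂+J+1=10
(j₁±m₁, j₂±m₂, J±M) = (5,0,2,2,7,2)
P² = 38400
sum k=0..0:
  [0] +1/480 = 1/480
S = 1/480
C² = P²·S² = 1/6 ; C = +0.408248

+0.408248  (= +√(1/6))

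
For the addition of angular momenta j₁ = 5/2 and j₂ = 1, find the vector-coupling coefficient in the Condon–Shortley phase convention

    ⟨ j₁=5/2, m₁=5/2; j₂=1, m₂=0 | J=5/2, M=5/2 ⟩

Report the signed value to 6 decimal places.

√[6·1!4!1!/7! · 5!0!1!1!5!0!] = √(2880/7)
  +(−1)^0/∏(0,1,0,1,4,0)! = 1/24  (running 1/24)
⟨..|..⟩ = √(2880/7)·(1/24) = +0.845154

+√(5/7) = +0.845154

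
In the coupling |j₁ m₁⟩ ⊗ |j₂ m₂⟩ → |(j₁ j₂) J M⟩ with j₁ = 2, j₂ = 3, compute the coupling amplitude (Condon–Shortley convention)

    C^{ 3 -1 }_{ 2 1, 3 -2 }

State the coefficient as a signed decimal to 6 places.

+√(1/4) = +0.500000

triangle: 2!·2!·4!/9! = 96/362880
(j±m)!: 3!·1!·1!·5!·2!·4! = 34560
prefactor² = (2J+1)·Δ·N² = 64
  k=0: +1/(0!·2!·1!·1!·1!·3!) = 1/12
  k=1: −1/(1!·1!·0!·0!·2!·4!) = -1/48
Σ = 1/16  ⇒  CG² = 64·1/16² = 1/4
CG = +√(1/4) = +0.500000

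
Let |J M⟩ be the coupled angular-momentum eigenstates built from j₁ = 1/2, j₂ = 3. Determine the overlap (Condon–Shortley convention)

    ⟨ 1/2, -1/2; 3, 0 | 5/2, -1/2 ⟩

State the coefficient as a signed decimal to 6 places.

-0.654654

j₁+j₂−J=1  J+j₁−j₂=0  J−j₁+j₂=5  j₁+j₂+J+1=7
(j₁±m₁, j₂±m₂, J±M) = (0,1,3,3,2,3)
P² = 432/7
sum k=1..1:
  [1] −1/12 = -1/12
S = -1/12
C² = P²·S² = 3/7 ; C = -0.654654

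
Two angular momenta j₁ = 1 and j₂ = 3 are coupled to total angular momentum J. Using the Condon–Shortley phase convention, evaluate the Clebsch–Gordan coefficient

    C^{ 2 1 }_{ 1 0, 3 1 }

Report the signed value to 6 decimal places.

j₁+j₂−J=2  J+j₁−j₂=0  J−j₁+j₂=4  j₁+j₂+J+1=7
(j₁±m₁, j₂±m₂, J±M) = (1,1,4,2,3,1)
P² = 96/7
sum k=1..1:
  [1] −1/6 = -1/6
S = -1/6
C² = P²·S² = 8/21 ; C = -0.617213

−√(8/21) = -0.617213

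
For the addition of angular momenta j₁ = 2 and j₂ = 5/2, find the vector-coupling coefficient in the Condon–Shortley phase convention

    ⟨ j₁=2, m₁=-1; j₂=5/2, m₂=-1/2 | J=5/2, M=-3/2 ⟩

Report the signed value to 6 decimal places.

-0.414039  (= −√(6/35))

j₁+j₂−J=2  J+j₁−j₂=2  J−j₁+j₂=3  j₁+j₂+J+1=8
(j₁±m₁, j₂±m₂, J±M) = (1,3,2,3,1,4)
P² = 216/35
sum k=1..2:
  [1] −1/4 = -1/4
  [2] +1/12 = 1/12
S = -1/6
C² = P²·S² = 6/35 ; C = -0.414039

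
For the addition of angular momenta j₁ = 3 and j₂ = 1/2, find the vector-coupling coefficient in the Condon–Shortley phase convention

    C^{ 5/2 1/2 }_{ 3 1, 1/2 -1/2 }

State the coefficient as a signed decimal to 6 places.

triangle: 1!×5!×0!/7! = 120/5040
(j±m)!: 4!×2!×0!×1!×3!×2! = 576
prefactor² = (2J+1)×Δ×N² = 576/7
  k=0: +1/(0!×1!×2!×0!×3!×0!) = 1/12
Σ = 1/12  ⇒  CG² = 576/7×1/12² = 4/7
CG = +√(4/7) = +0.755929

+0.755929  (= +√(4/7))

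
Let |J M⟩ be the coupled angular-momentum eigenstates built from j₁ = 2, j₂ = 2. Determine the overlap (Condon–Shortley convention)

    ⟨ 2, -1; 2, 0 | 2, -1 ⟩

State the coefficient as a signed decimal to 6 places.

j₁+j₂−J=2  J+j₁−j₂=2  J−j₁+j₂=2  j₁+j₂+J+1=7
(j₁±m₁, j₂±m₂, J±M) = (1,3,2,2,1,3)
P² = 8/7
sum k=1..2:
  [1] −1/2 = -1/2
  [2] +1/4 = 1/4
S = -1/4
C² = P²·S² = 1/14 ; C = -0.267261

-0.267261  (= −√(1/14))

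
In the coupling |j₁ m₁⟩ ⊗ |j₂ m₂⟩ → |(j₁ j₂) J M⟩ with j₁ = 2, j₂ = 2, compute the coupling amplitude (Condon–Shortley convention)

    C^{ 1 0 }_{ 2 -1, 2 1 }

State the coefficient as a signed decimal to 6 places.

triangle: 3!×1!×1!/6! = 6/720
(j±m)!: 1!×3!×3!×1!×1!×1! = 36
prefactor² = (2J+1)×Δ×N² = 9/10
  k=2: +1/(2!×1!×1!×1!×0!×0!) = 1/2
  k=3: −1/(3!×0!×0!×0!×1!×1!) = -1/6
Σ = 1/3  ⇒  CG² = 9/10×1/3² = 1/10
CG = +√(1/10) = +0.316228

+0.316228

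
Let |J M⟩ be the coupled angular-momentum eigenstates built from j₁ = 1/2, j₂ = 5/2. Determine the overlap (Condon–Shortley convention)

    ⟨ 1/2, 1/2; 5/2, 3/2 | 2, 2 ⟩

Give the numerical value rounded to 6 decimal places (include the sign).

√[5·1!0!4!/6! · 1!0!4!1!4!0!] = √(96)
  +(−1)^0/∏(0,1,0,4,0,0)! = 1/24  (running 1/24)
⟨..|..⟩ = √(96)·(1/24) = +0.408248

+0.408248  (= +√(1/6))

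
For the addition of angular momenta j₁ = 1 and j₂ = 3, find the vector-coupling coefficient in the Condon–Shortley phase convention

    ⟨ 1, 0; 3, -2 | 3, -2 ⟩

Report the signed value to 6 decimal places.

+√(1/3) = +0.577350

triangle: 1!·1!·5!/8! = 120/40320
(j±m)!: 1!·1!·1!·5!·1!·5! = 14400
prefactor² = (2J+1)·Δ·N² = 300
  k=0: +1/(0!·1!·1!·1!·0!·4!) = 1/24
  k=1: −1/(1!·0!·0!·0!·1!·5!) = -1/120
Σ = 1/30  ⇒  CG² = 300·1/30² = 1/3
CG = +√(1/3) = +0.577350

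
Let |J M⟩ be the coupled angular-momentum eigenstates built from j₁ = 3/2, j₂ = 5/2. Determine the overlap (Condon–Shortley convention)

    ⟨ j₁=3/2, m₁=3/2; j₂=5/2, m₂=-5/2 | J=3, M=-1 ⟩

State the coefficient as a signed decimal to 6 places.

+0.353553

√[7·1!2!4!/8! · 3!0!0!5!2!4!] = √(288)
  +(−1)^0/∏(0,1,0,0,2,4)! = 1/48  (running 1/48)
⟨..|..⟩ = √(288)·(1/48) = +0.353553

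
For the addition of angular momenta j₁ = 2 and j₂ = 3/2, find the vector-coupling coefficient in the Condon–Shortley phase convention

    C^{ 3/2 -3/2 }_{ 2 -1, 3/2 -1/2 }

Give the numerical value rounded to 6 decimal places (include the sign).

√[4·2!2!1!/6! · 1!3!1!2!0!3!] = √(8/5)
  +(−1)^1/∏(1,1,2,0,0,1)! = -1/2  (running -1/2)
⟨..|..⟩ = √(8/5)·(-1/2) = -0.632456

−√(2/5) = -0.632456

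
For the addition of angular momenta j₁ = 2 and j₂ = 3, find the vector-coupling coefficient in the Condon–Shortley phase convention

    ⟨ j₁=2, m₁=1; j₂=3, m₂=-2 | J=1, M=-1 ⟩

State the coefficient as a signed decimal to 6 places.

√[3·4!0!2!/7! · 3!1!1!5!0!2!] = √(288/7)
  +(−1)^1/∏(1,3,0,0,0,2)! = -1/12  (running -1/12)
⟨..|..⟩ = √(288/7)·(-1/12) = -0.534522

-0.534522  (= −√(2/7))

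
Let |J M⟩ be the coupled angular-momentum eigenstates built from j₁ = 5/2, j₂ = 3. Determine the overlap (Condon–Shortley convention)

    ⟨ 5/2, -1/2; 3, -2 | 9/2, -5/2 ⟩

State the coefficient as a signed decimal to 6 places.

triangle: 1!×4!×5!/11! = 2880/39916800
(j±m)!: 2!×3!×1!×5!×2!×7! = 14515200
prefactor² = (2J+1)×Δ×N² = 115200/11
  k=0: +1/(0!×1!×3!×1!×1!×4!) = 1/144
  k=1: −1/(1!×0!×2!×0!×2!×5!) = -1/480
Σ = 7/1440  ⇒  CG² = 115200/11×7/1440² = 49/198
CG = +√(49/198) = +0.497468

+0.497468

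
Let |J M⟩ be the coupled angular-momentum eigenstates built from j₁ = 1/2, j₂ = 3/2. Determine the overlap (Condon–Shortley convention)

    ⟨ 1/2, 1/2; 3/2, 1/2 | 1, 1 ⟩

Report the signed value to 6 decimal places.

+0.500000  (= +√(1/4))

√[3·1!0!2!/4! · 1!0!2!1!2!0!] = √(1)
  +(−1)^0/∏(0,1,0,2,0,0)! = 1/2  (running 1/2)
⟨..|..⟩ = √(1)·(1/2) = +0.500000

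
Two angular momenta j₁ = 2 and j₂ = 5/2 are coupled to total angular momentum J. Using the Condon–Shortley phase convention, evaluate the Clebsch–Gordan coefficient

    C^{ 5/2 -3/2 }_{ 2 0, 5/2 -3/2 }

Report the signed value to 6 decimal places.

-0.119523

√[6·2!2!3!/8! · 2!2!1!4!1!4!] = √(288/35)
  +(−1)^0/∏(0,2,2,1,0,2)! = 1/8  (running 1/8)
  +(−1)^1/∏(1,1,1,0,1,3)! = -1/6  (running -1/24)
⟨..|..⟩ = √(288/35)·(-1/24) = -0.119523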